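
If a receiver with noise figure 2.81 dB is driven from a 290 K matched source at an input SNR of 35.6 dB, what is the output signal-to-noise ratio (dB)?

By definition F = SNR_in/SNR_out, so in dB: SNR_out = SNR_in − NF
SNR_out = 35.6 − 2.81 = 32.79 dB

32.79 dB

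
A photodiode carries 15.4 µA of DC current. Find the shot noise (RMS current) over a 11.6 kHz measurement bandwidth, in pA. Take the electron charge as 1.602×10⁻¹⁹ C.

239 pA

I_n = √(2qI·B)
2qI·B = 2 × 1.602×10⁻¹⁹ × 1.54×10⁻⁵ × 1.16×10⁴ = 5.72×10⁻²⁰ A²
I_n = √(5.72×10⁻²⁰) = 2.39×10⁻¹⁰ A = 239 pA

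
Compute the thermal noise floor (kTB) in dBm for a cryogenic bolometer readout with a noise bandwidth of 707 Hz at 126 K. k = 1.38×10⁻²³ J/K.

P_n = kTB = 1.38×10⁻²³ × 126 × 7.07×10² = 1.23×10⁻¹⁸ W
In dBm: 10 log₁₀(1.23×10⁻¹⁸ / 10⁻³) = −149.1 dBm

−149.1 dBm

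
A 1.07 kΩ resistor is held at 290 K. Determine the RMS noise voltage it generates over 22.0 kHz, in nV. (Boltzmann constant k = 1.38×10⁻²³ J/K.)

V_n = √(4kTRB)
4kTRB = 4 × 1.38×10⁻²³ × 290 × 1.07×10³ × 2.20×10⁴ = 3.77×10⁻¹³ V²
V_n = √(3.77×10⁻¹³) = 6.14×10⁻⁷ V = 614 nV

614 nV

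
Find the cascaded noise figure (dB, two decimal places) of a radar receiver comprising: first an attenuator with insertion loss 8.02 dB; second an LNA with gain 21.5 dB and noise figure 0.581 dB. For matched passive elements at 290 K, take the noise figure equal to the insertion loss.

Convert to linear (a loss of L dB is a gain of −L dB): F_i = 10^(NF_i/10), G_i = 10^(G_i,dB/10)
  Stage 1: F_1 = 10^(8.02/10) = 6.339, G_1 = 10^(−8.02/10) = 0.1578
  Stage 2: F_2 = 10^(0.581/10) = 1.143, G_2 = 10^(21.5/10) = 141.3
Friis cascade:
  F = 6.339 + (1.143 − 1)/0.1578 = 7.246
NF = 10 log₁₀(7.246) = 8.60 dB

8.60 dB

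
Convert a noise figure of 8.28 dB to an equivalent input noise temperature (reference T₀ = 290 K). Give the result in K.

F = 10^(8.28/10) = 6.72977
T_e = (F − 1)·T₀ = (6.72977 − 1) × 290 = 1662 K

1662 K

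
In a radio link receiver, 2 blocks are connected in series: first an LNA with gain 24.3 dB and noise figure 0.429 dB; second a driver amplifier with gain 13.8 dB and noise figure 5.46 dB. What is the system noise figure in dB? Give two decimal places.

Convert to linear (a loss of L dB is a gain of −L dB): F_i = 10^(NF_i/10), G_i = 10^(G_i,dB/10)
  Stage 1: F_1 = 10^(0.429/10) = 1.104, G_1 = 10^(24.3/10) = 269.2
  Stage 2: F_2 = 10^(5.46/10) = 3.516, G_2 = 10^(13.8/10) = 23.99
Friis cascade:
  F = 1.104 + (3.516 − 1)/269.2 = 1.113
NF = 10 log₁₀(1.113) = 0.47 dB

0.47 dB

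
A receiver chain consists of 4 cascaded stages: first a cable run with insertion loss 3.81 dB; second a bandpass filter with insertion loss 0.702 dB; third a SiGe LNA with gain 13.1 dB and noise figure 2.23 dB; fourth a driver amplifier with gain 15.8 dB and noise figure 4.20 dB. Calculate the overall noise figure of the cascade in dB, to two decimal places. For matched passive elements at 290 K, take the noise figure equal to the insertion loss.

6.94 dB

Convert to linear (a loss of L dB is a gain of −L dB): F_i = 10^(NF_i/10), G_i = 10^(G_i,dB/10)
  Stage 1: F_1 = 10^(3.81/10) = 2.404, G_1 = 10^(−3.81/10) = 0.4159
  Stage 2: F_2 = 10^(0.702/10) = 1.175, G_2 = 10^(−0.702/10) = 0.8507
  Stage 3: F_3 = 10^(2.23/10) = 1.671, G_3 = 10^(13.1/10) = 20.42
  Stage 4: F_4 = 10^(4.20/10) = 2.630, G_4 = 10^(15.8/10) = 38.02
Friis cascade:
  F = 2.404 + (1.175 − 1)/0.4159 + (1.671 − 1)/0.3538 + (2.630 − 1)/7.224 = 4.948
NF = 10 log₁₀(4.948) = 6.94 dB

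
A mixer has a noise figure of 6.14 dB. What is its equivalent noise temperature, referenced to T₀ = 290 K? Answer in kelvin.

902 K

F = 10^(6.14/10) = 4.1115
T_e = (F − 1)·T₀ = (4.1115 − 1) × 290 = 902 K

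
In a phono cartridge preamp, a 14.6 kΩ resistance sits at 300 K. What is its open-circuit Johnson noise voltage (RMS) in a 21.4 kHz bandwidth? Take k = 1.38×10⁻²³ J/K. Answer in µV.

V_n = √(4kTRB)
4kTRB = 4 × 1.38×10⁻²³ × 300 × 1.46×10⁴ × 2.14×10⁴ = 5.17×10⁻¹² V²
V_n = √(5.17×10⁻¹²) = 2.27×10⁻⁶ V = 2.27 µV

2.27 µV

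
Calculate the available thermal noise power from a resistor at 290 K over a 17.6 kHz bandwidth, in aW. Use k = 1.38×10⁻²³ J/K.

70.4 aW

P_n = kTB = 1.38×10⁻²³ × 290 × 1.76×10⁴ = 7.04×10⁻¹⁷ W = 70.4 aW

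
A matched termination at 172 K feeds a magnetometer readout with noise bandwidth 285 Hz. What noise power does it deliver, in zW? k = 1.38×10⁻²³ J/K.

676 zW

P_n = kTB = 1.38×10⁻²³ × 172 × 2.85×10² = 6.76×10⁻¹⁹ W = 676 zW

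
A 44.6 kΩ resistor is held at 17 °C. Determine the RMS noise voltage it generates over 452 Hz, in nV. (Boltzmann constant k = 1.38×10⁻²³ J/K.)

568 nV

T = 17 °C + 273.15 = 290.15 K
V_n = √(4kTRB)
4kTRB = 4 × 1.38×10⁻²³ × 290.15 × 4.46×10⁴ × 4.52×10² = 3.23×10⁻¹³ V²
V_n = √(3.23×10⁻¹³) = 5.68×10⁻⁷ V = 568 nV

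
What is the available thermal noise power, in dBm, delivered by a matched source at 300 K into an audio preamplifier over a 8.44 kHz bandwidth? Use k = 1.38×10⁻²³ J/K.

−134.6 dBm

P_n = kTB = 1.38×10⁻²³ × 300 × 8.44×10³ = 3.49×10⁻¹⁷ W
In dBm: 10 log₁₀(3.49×10⁻¹⁷ / 10⁻³) = −134.6 dBm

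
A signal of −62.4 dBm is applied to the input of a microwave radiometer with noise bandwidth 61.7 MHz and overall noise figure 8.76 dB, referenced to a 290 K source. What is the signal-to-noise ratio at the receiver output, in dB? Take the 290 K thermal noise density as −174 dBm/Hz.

Noise floor: N = −174 + 10 log₁₀(B) + NF
10 log₁₀(6.17×10⁷) = 77.9 dB
N = −174 + 77.9 + 8.76 = −87.34 dBm
SNR = P_sig − N = −62.4 − (−87.34) = 24.94 dB → 24.9 dB

24.9 dB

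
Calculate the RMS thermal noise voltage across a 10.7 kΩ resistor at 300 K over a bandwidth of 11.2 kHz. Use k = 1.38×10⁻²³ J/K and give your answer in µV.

V_n = √(4kTRB)
4kTRB = 4 × 1.38×10⁻²³ × 300 × 1.07×10⁴ × 1.12×10⁴ = 1.98×10⁻¹² V²
V_n = √(1.98×10⁻¹²) = 1.41×10⁻⁶ V = 1.41 µV

1.41 µV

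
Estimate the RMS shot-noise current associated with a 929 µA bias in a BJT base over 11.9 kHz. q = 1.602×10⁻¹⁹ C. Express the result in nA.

I_n = √(2qI·B)
2qI·B = 2 × 1.602×10⁻¹⁹ × 9.29×10⁻⁴ × 1.19×10⁴ = 3.54×10⁻¹⁸ A²
I_n = √(3.54×10⁻¹⁸) = 1.88×10⁻⁹ A = 1.88 nA

1.88 nA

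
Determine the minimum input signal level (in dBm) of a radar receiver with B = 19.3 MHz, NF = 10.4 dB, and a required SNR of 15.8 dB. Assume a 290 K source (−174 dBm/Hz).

−74.9 dBm

Sensitivity = −174 + 10 log₁₀(B) + NF + SNR_min
= −174 + 72.86 + 10.4 + 15.8
= −74.94 dBm → −74.9 dBm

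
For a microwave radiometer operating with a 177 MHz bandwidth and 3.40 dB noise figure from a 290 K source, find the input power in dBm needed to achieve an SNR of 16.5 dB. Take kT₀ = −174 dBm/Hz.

Sensitivity = −174 + 10 log₁₀(B) + NF + SNR_min
= −174 + 82.48 + 3.40 + 16.5
= −71.62 dBm → −71.6 dBm

−71.6 dBm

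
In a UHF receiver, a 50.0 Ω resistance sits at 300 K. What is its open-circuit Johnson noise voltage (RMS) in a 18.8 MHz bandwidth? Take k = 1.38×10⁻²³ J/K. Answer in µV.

3.95 µV

V_n = √(4kTRB)
4kTRB = 4 × 1.38×10⁻²³ × 300 × 5.00×10¹ × 1.88×10⁷ = 1.56×10⁻¹¹ V²
V_n = √(1.56×10⁻¹¹) = 3.95×10⁻⁶ V = 3.95 µV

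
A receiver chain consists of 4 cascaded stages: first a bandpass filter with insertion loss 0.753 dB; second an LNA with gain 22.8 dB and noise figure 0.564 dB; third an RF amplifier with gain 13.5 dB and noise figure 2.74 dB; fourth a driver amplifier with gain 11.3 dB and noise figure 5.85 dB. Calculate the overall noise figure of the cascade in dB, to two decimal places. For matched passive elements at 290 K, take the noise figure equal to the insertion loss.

1.34 dB

Convert to linear (a loss of L dB is a gain of −L dB): F_i = 10^(NF_i/10), G_i = 10^(G_i,dB/10)
  Stage 1: F_1 = 10^(0.753/10) = 1.189, G_1 = 10^(−0.753/10) = 0.8408
  Stage 2: F_2 = 10^(0.564/10) = 1.139, G_2 = 10^(22.8/10) = 190.5
  Stage 3: F_3 = 10^(2.74/10) = 1.879, G_3 = 10^(13.5/10) = 22.39
  Stage 4: F_4 = 10^(5.85/10) = 3.846, G_4 = 10^(11.3/10) = 13.49
Friis cascade:
  F = 1.189 + (1.139 − 1)/0.8408 + (1.879 − 1)/160.2 + (3.846 − 1)/3587 = 1.361
NF = 10 log₁₀(1.361) = 1.34 dB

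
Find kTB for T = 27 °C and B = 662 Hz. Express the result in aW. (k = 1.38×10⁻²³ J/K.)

2.74 aW

T = 27 °C + 273.15 = 300.15 K
P_n = kTB = 1.38×10⁻²³ × 300.15 × 6.62×10² = 2.74×10⁻¹⁸ W = 2.74 aW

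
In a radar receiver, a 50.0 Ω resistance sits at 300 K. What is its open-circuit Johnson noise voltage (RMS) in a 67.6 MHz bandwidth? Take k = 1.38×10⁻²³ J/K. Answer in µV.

V_n = √(4kTRB)
4kTRB = 4 × 1.38×10⁻²³ × 300 × 5.00×10¹ × 6.76×10⁷ = 5.60×10⁻¹¹ V²
V_n = √(5.60×10⁻¹¹) = 7.48×10⁻⁶ V = 7.48 µV

7.48 µV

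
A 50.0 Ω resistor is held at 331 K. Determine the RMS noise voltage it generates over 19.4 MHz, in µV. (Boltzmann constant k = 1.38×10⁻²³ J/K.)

V_n = √(4kTRB)
4kTRB = 4 × 1.38×10⁻²³ × 331 × 5.00×10¹ × 1.94×10⁷ = 1.77×10⁻¹¹ V²
V_n = √(1.77×10⁻¹¹) = 4.21×10⁻⁶ V = 4.21 µV

4.21 µV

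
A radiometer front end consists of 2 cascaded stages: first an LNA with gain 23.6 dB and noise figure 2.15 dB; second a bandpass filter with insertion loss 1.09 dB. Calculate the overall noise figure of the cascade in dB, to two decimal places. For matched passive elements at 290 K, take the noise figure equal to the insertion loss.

2.15 dB

Convert to linear (a loss of L dB is a gain of −L dB): F_i = 10^(NF_i/10), G_i = 10^(G_i,dB/10)
  Stage 1: F_1 = 10^(2.15/10) = 1.641, G_1 = 10^(23.6/10) = 229.1
  Stage 2: F_2 = 10^(1.09/10) = 1.285, G_2 = 10^(−1.09/10) = 0.7780
Friis cascade:
  F = 1.641 + (1.285 − 1)/229.1 = 1.642
NF = 10 log₁₀(1.642) = 2.15 dB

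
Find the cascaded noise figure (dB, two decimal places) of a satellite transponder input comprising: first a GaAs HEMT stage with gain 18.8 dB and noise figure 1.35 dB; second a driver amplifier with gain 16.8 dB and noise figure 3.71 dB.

1.41 dB

Convert to linear (a loss of L dB is a gain of −L dB): F_i = 10^(NF_i/10), G_i = 10^(G_i,dB/10)
  Stage 1: F_1 = 10^(1.35/10) = 1.365, G_1 = 10^(18.8/10) = 75.86
  Stage 2: F_2 = 10^(3.71/10) = 2.350, G_2 = 10^(16.8/10) = 47.86
Friis cascade:
  F = 1.365 + (2.350 − 1)/75.86 = 1.382
NF = 10 log₁₀(1.382) = 1.41 dB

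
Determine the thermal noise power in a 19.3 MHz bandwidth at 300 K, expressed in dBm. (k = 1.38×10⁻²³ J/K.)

P_n = kTB = 1.38×10⁻²³ × 300 × 1.93×10⁷ = 7.99×10⁻¹⁴ W
In dBm: 10 log₁₀(7.99×10⁻¹⁴ / 10⁻³) = −101.0 dBm

−101.0 dBm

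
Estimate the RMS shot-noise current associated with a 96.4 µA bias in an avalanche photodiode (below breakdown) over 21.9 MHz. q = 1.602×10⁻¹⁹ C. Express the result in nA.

I_n = √(2qI·B)
2qI·B = 2 × 1.602×10⁻¹⁹ × 9.64×10⁻⁵ × 2.19×10⁷ = 6.76×10⁻¹⁶ A²
I_n = √(6.76×10⁻¹⁶) = 2.60×10⁻⁸ A = 26.0 nA

26.0 nA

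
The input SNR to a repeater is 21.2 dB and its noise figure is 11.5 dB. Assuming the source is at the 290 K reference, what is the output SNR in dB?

9.7 dB

By definition F = SNR_in/SNR_out, so in dB: SNR_out = SNR_in − NF
SNR_out = 21.2 − 11.5 = 9.7 dB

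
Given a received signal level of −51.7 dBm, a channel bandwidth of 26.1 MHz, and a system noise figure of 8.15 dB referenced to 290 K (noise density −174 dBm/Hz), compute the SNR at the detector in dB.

Noise floor: N = −174 + 10 log₁₀(B) + NF
10 log₁₀(2.61×10⁷) = 74.17 dB
N = −174 + 74.17 + 8.15 = −91.68 dBm
SNR = P_sig − N = −51.7 − (−91.68) = 39.98 dB → 40.0 dB

40.0 dB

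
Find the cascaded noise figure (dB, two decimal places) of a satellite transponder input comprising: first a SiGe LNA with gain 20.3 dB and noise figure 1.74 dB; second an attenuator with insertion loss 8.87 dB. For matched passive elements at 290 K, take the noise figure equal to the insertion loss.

1.92 dB

Convert to linear (a loss of L dB is a gain of −L dB): F_i = 10^(NF_i/10), G_i = 10^(G_i,dB/10)
  Stage 1: F_1 = 10^(1.74/10) = 1.493, G_1 = 10^(20.3/10) = 107.2
  Stage 2: F_2 = 10^(8.87/10) = 7.709, G_2 = 10^(−8.87/10) = 0.1297
Friis cascade:
  F = 1.493 + (7.709 − 1)/107.2 = 1.555
NF = 10 log₁₀(1.555) = 1.92 dB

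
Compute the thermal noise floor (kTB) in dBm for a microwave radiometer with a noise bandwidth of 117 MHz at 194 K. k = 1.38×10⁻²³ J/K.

P_n = kTB = 1.38×10⁻²³ × 194 × 1.17×10⁸ = 3.13×10⁻¹³ W
In dBm: 10 log₁₀(3.13×10⁻¹³ / 10⁻³) = −95.0 dBm

−95.0 dBm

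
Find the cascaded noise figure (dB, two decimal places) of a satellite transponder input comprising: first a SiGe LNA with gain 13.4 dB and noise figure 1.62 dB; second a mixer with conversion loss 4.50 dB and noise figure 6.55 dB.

Convert to linear (a loss of L dB is a gain of −L dB): F_i = 10^(NF_i/10), G_i = 10^(G_i,dB/10)
  Stage 1: F_1 = 10^(1.62/10) = 1.452, G_1 = 10^(13.4/10) = 21.88
  Stage 2: F_2 = 10^(6.55/10) = 4.519, G_2 = 10^(−4.50/10) = 0.3548
Friis cascade:
  F = 1.452 + (4.519 − 1)/21.88 = 1.613
NF = 10 log₁₀(1.613) = 2.08 dB

2.08 dB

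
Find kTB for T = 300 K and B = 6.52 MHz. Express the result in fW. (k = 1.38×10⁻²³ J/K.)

P_n = kTB = 1.38×10⁻²³ × 300 × 6.52×10⁶ = 2.70×10⁻¹⁴ W = 27.0 fW

27.0 fW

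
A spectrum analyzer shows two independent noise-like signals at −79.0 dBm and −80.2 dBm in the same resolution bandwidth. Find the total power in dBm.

−76.5 dBm

Convert to linear, add, convert back:
P₁ = 1.26×10⁻¹¹ W, P₂ = 9.55×10⁻¹² W
P_tot = 2.21×10⁻¹¹ W → 10 log₁₀(P_tot / 10⁻³) = −76.5 dBm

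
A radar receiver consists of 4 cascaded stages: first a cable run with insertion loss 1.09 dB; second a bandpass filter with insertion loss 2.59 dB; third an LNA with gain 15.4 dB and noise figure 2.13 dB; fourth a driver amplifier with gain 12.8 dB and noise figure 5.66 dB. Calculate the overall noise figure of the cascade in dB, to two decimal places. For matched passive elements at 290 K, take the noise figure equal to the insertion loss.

6.01 dB

Convert to linear (a loss of L dB is a gain of −L dB): F_i = 10^(NF_i/10), G_i = 10^(G_i,dB/10)
  Stage 1: F_1 = 10^(1.09/10) = 1.285, G_1 = 10^(−1.09/10) = 0.7780
  Stage 2: F_2 = 10^(2.59/10) = 1.816, G_2 = 10^(−2.59/10) = 0.5508
  Stage 3: F_3 = 10^(2.13/10) = 1.633, G_3 = 10^(15.4/10) = 34.67
  Stage 4: F_4 = 10^(5.66/10) = 3.681, G_4 = 10^(12.8/10) = 19.05
Friis cascade:
  F = 1.285 + (1.816 − 1)/0.7780 + (1.633 − 1)/0.4285 + (3.681 − 1)/14.86 = 3.991
NF = 10 log₁₀(3.991) = 6.01 dB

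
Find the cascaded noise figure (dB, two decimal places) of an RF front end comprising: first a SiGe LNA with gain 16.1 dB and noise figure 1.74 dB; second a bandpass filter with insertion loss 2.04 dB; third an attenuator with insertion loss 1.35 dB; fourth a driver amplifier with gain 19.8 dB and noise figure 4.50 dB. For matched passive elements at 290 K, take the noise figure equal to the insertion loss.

Convert to linear (a loss of L dB is a gain of −L dB): F_i = 10^(NF_i/10), G_i = 10^(G_i,dB/10)
  Stage 1: F_1 = 10^(1.74/10) = 1.493, G_1 = 10^(16.1/10) = 40.74
  Stage 2: F_2 = 10^(2.04/10) = 1.600, G_2 = 10^(−2.04/10) = 0.6252
  Stage 3: F_3 = 10^(1.35/10) = 1.365, G_3 = 10^(−1.35/10) = 0.7328
  Stage 4: F_4 = 10^(4.50/10) = 2.818, G_4 = 10^(19.8/10) = 95.50
Friis cascade:
  F = 1.493 + (1.600 − 1)/40.74 + (1.365 − 1)/25.47 + (2.818 − 1)/18.66 = 1.619
NF = 10 log₁₀(1.619) = 2.09 dB

2.09 dB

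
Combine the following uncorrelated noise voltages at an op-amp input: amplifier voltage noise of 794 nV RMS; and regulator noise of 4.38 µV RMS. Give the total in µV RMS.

4.45 µV

Uncorrelated sources add in power (mean-square): V_tot = √(ΣV_i²)
V_tot = √[(7.94×10⁻⁷)² + (4.38×10⁻⁶)²] = 4.45×10⁻⁶ V = 4.45 µV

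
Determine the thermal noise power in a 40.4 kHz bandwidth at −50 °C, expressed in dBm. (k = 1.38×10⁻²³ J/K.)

−129.1 dBm

T = −50 °C + 273.15 = 223.15 K
P_n = kTB = 1.38×10⁻²³ × 223.15 × 4.04×10⁴ = 1.24×10⁻¹⁶ W
In dBm: 10 log₁₀(1.24×10⁻¹⁶ / 10⁻³) = −129.1 dBm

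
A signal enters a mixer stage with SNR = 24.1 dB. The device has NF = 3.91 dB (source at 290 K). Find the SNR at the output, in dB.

By definition F = SNR_in/SNR_out, so in dB: SNR_out = SNR_in − NF
SNR_out = 24.1 − 3.91 = 20.19 dB

20.19 dB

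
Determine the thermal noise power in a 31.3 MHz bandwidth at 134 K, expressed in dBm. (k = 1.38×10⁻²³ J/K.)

−102.4 dBm

P_n = kTB = 1.38×10⁻²³ × 134 × 3.13×10⁷ = 5.79×10⁻¹⁴ W
In dBm: 10 log₁₀(5.79×10⁻¹⁴ / 10⁻³) = −102.4 dBm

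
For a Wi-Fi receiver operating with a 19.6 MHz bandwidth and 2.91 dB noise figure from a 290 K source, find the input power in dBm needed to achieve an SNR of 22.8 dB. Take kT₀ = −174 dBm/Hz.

Sensitivity = −174 + 10 log₁₀(B) + NF + SNR_min
= −174 + 72.92 + 2.91 + 22.8
= −75.37 dBm → −75.4 dBm

−75.4 dBm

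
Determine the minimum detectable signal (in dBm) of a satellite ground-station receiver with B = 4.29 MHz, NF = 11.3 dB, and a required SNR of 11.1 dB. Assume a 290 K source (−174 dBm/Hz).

Sensitivity = −174 + 10 log₁₀(B) + NF + SNR_min
= −174 + 66.32 + 11.3 + 11.1
= −85.28 dBm → −85.3 dBm

−85.3 dBm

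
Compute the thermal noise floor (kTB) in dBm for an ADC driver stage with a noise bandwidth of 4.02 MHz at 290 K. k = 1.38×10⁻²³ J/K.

−107.9 dBm

P_n = kTB = 1.38×10⁻²³ × 290 × 4.02×10⁶ = 1.61×10⁻¹⁴ W
In dBm: 10 log₁₀(1.61×10⁻¹⁴ / 10⁻³) = −107.9 dBm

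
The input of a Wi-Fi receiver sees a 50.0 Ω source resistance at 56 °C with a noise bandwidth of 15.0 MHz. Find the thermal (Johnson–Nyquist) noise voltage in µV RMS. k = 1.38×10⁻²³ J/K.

3.69 µV

T = 56 °C + 273.15 = 329.15 K
V_n = √(4kTRB)
4kTRB = 4 × 1.38×10⁻²³ × 329.15 × 5.00×10¹ × 1.50×10⁷ = 1.36×10⁻¹¹ V²
V_n = √(1.36×10⁻¹¹) = 3.69×10⁻⁶ V = 3.69 µV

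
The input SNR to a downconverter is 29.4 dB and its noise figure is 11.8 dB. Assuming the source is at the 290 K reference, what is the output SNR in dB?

By definition F = SNR_in/SNR_out, so in dB: SNR_out = SNR_in − NF
SNR_out = 29.4 − 11.8 = 17.6 dB

17.6 dB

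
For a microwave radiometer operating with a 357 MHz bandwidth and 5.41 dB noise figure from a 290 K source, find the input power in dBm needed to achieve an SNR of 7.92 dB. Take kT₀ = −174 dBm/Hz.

−75.1 dBm

Sensitivity = −174 + 10 log₁₀(B) + NF + SNR_min
= −174 + 85.53 + 5.41 + 7.92
= −75.14 dBm → −75.1 dBm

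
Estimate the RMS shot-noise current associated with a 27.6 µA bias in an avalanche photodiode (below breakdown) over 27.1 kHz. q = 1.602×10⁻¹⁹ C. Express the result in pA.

490 pA

I_n = √(2qI·B)
2qI·B = 2 × 1.602×10⁻¹⁹ × 2.76×10⁻⁵ × 2.71×10⁴ = 2.40×10⁻¹⁹ A²
I_n = √(2.40×10⁻¹⁹) = 4.90×10⁻¹⁰ A = 490 pA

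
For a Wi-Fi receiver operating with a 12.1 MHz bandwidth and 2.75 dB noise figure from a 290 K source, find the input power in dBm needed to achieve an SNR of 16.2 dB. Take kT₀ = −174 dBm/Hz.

Sensitivity = −174 + 10 log₁₀(B) + NF + SNR_min
= −174 + 70.83 + 2.75 + 16.2
= −84.22 dBm → −84.2 dBm

−84.2 dBm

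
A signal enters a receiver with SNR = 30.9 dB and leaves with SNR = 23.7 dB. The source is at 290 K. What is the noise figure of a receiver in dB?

NF (dB) = SNR_in(dB) − SNR_out(dB) when the source is at T₀
NF = 30.9 − 23.7 = 7.2 dB

7.2 dB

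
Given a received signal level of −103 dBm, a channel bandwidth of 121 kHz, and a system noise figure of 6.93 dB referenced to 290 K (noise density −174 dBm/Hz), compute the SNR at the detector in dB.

Noise floor: N = −174 + 10 log₁₀(B) + NF
10 log₁₀(1.21×10⁵) = 50.83 dB
N = −174 + 50.83 + 6.93 = −116.24 dBm
SNR = P_sig − N = −103 − (−116.24) = 13.24 dB → 13.2 dB

13.2 dB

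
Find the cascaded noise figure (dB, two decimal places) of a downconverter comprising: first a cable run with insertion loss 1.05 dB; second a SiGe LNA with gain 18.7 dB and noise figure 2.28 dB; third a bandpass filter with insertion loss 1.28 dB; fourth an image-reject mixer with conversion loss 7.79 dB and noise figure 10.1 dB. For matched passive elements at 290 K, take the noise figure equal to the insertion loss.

3.75 dB

Convert to linear (a loss of L dB is a gain of −L dB): F_i = 10^(NF_i/10), G_i = 10^(G_i,dB/10)
  Stage 1: F_1 = 10^(1.05/10) = 1.274, G_1 = 10^(−1.05/10) = 0.7852
  Stage 2: F_2 = 10^(2.28/10) = 1.690, G_2 = 10^(18.7/10) = 74.13
  Stage 3: F_3 = 10^(1.28/10) = 1.343, G_3 = 10^(−1.28/10) = 0.7447
  Stage 4: F_4 = 10^(10.1/10) = 10.23, G_4 = 10^(−7.79/10) = 0.1663
Friis cascade:
  F = 1.274 + (1.690 − 1)/0.7852 + (1.343 − 1)/58.21 + (10.23 − 1)/43.35 = 2.372
NF = 10 log₁₀(2.372) = 3.75 dB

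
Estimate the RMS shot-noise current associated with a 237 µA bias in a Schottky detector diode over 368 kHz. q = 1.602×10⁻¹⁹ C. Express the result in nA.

I_n = √(2qI·B)
2qI·B = 2 × 1.602×10⁻¹⁹ × 2.37×10⁻⁴ × 3.68×10⁵ = 2.79×10⁻¹⁷ A²
I_n = √(2.79×10⁻¹⁷) = 5.29×10⁻⁹ A = 5.29 nA

5.29 nA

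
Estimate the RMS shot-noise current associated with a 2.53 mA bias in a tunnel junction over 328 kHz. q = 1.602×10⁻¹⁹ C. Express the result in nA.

I_n = √(2qI·B)
2qI·B = 2 × 1.602×10⁻¹⁹ × 2.53×10⁻³ × 3.28×10⁵ = 2.66×10⁻¹⁶ A²
I_n = √(2.66×10⁻¹⁶) = 1.63×10⁻⁸ A = 16.3 nA

16.3 nA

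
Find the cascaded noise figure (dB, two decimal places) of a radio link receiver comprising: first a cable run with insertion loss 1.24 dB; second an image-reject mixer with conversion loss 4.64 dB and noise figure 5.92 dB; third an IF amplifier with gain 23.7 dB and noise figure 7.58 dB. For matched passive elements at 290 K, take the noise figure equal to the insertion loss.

Convert to linear (a loss of L dB is a gain of −L dB): F_i = 10^(NF_i/10), G_i = 10^(G_i,dB/10)
  Stage 1: F_1 = 10^(1.24/10) = 1.330, G_1 = 10^(−1.24/10) = 0.7516
  Stage 2: F_2 = 10^(5.92/10) = 3.908, G_2 = 10^(−4.64/10) = 0.3436
  Stage 3: F_3 = 10^(7.58/10) = 5.728, G_3 = 10^(23.7/10) = 234.4
Friis cascade:
  F = 1.330 + (3.908 − 1)/0.7516 + (5.728 − 1)/0.2582 = 23.51
NF = 10 log₁₀(23.51) = 13.71 dB

13.71 dB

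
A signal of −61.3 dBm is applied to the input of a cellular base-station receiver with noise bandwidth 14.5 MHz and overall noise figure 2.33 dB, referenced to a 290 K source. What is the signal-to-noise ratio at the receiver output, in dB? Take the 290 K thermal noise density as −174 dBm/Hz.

38.8 dB

Noise floor: N = −174 + 10 log₁₀(B) + NF
10 log₁₀(1.45×10⁷) = 71.61 dB
N = −174 + 71.61 + 2.33 = −100.06 dBm
SNR = P_sig − N = −61.3 − (−100.06) = 38.76 dB → 38.8 dB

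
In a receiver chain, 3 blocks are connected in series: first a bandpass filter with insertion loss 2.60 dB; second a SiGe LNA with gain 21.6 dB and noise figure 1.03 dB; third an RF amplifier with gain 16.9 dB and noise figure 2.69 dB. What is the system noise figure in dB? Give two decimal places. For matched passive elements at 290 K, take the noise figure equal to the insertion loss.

3.65 dB

Convert to linear (a loss of L dB is a gain of −L dB): F_i = 10^(NF_i/10), G_i = 10^(G_i,dB/10)
  Stage 1: F_1 = 10^(2.60/10) = 1.820, G_1 = 10^(−2.60/10) = 0.5495
  Stage 2: F_2 = 10^(1.03/10) = 1.268, G_2 = 10^(21.6/10) = 144.5
  Stage 3: F_3 = 10^(2.69/10) = 1.858, G_3 = 10^(16.9/10) = 48.98
Friis cascade:
  F = 1.820 + (1.268 − 1)/0.5495 + (1.858 − 1)/79.43 = 2.318
NF = 10 log₁₀(2.318) = 3.65 dB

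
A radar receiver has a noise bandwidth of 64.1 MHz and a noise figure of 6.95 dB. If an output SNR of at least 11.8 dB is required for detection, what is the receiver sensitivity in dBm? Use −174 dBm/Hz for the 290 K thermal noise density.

Sensitivity = −174 + 10 log₁₀(B) + NF + SNR_min
= −174 + 78.07 + 6.95 + 11.8
= −77.18 dBm → −77.2 dBm

−77.2 dBm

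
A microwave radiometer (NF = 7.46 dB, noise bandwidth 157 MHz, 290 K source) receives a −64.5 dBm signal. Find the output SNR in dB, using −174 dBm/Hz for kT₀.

Noise floor: N = −174 + 10 log₁₀(B) + NF
10 log₁₀(1.57×10⁸) = 81.96 dB
N = −174 + 81.96 + 7.46 = −84.58 dBm
SNR = P_sig − N = −64.5 − (−84.58) = 20.08 dB → 20.1 dB

20.1 dB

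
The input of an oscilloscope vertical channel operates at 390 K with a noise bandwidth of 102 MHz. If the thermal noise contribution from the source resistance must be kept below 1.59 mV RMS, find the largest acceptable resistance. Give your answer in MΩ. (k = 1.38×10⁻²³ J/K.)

1.15 MΩ

Johnson–Nyquist: V_n = √(4kTRB) ⇒ R = V_n² / (4kTB)
4kTB = 4 × 1.38×10⁻²³ × 390 × 1.02×10⁸ = 2.20×10⁻¹²
R = (1.59×10⁻³)² / 2.20×10⁻¹² = 1.15×10⁶ Ω = 1.15 MΩ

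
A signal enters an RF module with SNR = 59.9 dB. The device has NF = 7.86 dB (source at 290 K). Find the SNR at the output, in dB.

By definition F = SNR_in/SNR_out, so in dB: SNR_out = SNR_in − NF
SNR_out = 59.9 − 7.86 = 52.04 dB

52.04 dB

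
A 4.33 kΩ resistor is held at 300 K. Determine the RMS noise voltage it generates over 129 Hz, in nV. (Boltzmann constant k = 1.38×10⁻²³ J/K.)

96.2 nV

V_n = √(4kTRB)
4kTRB = 4 × 1.38×10⁻²³ × 300 × 4.33×10³ × 1.29×10² = 9.25×10⁻¹⁵ V²
V_n = √(9.25×10⁻¹⁵) = 9.62×10⁻⁸ V = 96.2 nV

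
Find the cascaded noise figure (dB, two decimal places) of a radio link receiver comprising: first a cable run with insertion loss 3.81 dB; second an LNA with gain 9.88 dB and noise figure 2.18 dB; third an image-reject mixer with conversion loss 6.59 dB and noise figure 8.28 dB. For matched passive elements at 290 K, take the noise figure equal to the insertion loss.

7.31 dB

Convert to linear (a loss of L dB is a gain of −L dB): F_i = 10^(NF_i/10), G_i = 10^(G_i,dB/10)
  Stage 1: F_1 = 10^(3.81/10) = 2.404, G_1 = 10^(−3.81/10) = 0.4159
  Stage 2: F_2 = 10^(2.18/10) = 1.652, G_2 = 10^(9.88/10) = 9.727
  Stage 3: F_3 = 10^(8.28/10) = 6.730, G_3 = 10^(−6.59/10) = 0.2193
Friis cascade:
  F = 2.404 + (1.652 − 1)/0.4159 + (6.730 − 1)/4.046 = 5.388
NF = 10 log₁₀(5.388) = 7.31 dB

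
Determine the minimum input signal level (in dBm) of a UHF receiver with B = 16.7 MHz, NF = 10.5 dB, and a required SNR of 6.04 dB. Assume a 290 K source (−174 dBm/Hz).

Sensitivity = −174 + 10 log₁₀(B) + NF + SNR_min
= −174 + 72.23 + 10.5 + 6.04
= −85.23 dBm → −85.2 dBm

−85.2 dBm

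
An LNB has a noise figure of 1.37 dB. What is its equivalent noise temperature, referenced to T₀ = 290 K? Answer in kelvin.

108 K

F = 10^(1.37/10) = 1.37088
T_e = (F − 1)·T₀ = (1.37088 − 1) × 290 = 108 K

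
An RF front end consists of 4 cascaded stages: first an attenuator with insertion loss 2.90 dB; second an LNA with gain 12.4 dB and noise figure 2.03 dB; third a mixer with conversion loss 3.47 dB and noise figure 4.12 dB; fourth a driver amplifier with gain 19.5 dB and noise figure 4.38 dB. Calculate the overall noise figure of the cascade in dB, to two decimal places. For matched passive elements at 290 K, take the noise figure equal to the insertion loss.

5.71 dB

Convert to linear (a loss of L dB is a gain of −L dB): F_i = 10^(NF_i/10), G_i = 10^(G_i,dB/10)
  Stage 1: F_1 = 10^(2.90/10) = 1.950, G_1 = 10^(−2.90/10) = 0.5129
  Stage 2: F_2 = 10^(2.03/10) = 1.596, G_2 = 10^(12.4/10) = 17.38
  Stage 3: F_3 = 10^(4.12/10) = 2.582, G_3 = 10^(−3.47/10) = 0.4498
  Stage 4: F_4 = 10^(4.38/10) = 2.742, G_4 = 10^(19.5/10) = 89.13
Friis cascade:
  F = 1.950 + (1.596 − 1)/0.5129 + (2.582 − 1)/8.913 + (2.742 − 1)/4.009 = 3.724
NF = 10 log₁₀(3.724) = 5.71 dB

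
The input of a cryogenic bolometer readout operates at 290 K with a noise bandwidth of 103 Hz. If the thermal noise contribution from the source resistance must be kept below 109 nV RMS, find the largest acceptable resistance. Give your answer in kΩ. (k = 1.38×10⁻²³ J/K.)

7.21 kΩ

Johnson–Nyquist: V_n = √(4kTRB) ⇒ R = V_n² / (4kTB)
4kTB = 4 × 1.38×10⁻²³ × 290 × 1.03×10² = 1.65×10⁻¹⁸
R = (1.09×10⁻⁷)² / 1.65×10⁻¹⁸ = 7.21×10³ Ω = 7.21 kΩ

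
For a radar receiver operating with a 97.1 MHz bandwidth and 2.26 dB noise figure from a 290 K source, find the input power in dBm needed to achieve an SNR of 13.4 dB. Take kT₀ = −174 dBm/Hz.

Sensitivity = −174 + 10 log₁₀(B) + NF + SNR_min
= −174 + 79.87 + 2.26 + 13.4
= −78.47 dBm → −78.5 dBm

−78.5 dBm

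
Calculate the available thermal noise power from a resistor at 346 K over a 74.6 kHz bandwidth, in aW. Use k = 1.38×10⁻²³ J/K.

356 aW

P_n = kTB = 1.38×10⁻²³ × 346 × 7.46×10⁴ = 3.56×10⁻¹⁶ W = 356 aW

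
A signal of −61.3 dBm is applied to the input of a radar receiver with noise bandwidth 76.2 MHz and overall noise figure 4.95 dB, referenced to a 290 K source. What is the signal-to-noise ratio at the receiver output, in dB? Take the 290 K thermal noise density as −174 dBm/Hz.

Noise floor: N = −174 + 10 log₁₀(B) + NF
10 log₁₀(7.62×10⁷) = 78.82 dB
N = −174 + 78.82 + 4.95 = −90.23 dBm
SNR = P_sig − N = −61.3 − (−90.23) = 28.93 dB → 28.9 dB

28.9 dB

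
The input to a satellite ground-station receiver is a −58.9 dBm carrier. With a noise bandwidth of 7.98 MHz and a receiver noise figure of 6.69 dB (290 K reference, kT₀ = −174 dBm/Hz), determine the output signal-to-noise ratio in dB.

Noise floor: N = −174 + 10 log₁₀(B) + NF
10 log₁₀(7.98×10⁶) = 69.02 dB
N = −174 + 69.02 + 6.69 = −98.29 dBm
SNR = P_sig − N = −58.9 − (−98.29) = 39.39 dB → 39.4 dB

39.4 dB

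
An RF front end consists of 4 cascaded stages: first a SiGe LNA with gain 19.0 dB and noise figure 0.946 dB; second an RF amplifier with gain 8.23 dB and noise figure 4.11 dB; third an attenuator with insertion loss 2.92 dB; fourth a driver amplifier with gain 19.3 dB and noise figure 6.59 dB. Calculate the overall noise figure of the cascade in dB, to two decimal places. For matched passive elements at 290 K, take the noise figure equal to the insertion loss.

1.07 dB

Convert to linear (a loss of L dB is a gain of −L dB): F_i = 10^(NF_i/10), G_i = 10^(G_i,dB/10)
  Stage 1: F_1 = 10^(0.946/10) = 1.243, G_1 = 10^(19.0/10) = 79.43
  Stage 2: F_2 = 10^(4.11/10) = 2.576, G_2 = 10^(8.23/10) = 6.653
  Stage 3: F_3 = 10^(2.92/10) = 1.959, G_3 = 10^(−2.92/10) = 0.5105
  Stage 4: F_4 = 10^(6.59/10) = 4.560, G_4 = 10^(19.3/10) = 85.11
Friis cascade:
  F = 1.243 + (2.576 − 1)/79.43 + (1.959 − 1)/528.4 + (4.560 − 1)/269.8 = 1.278
NF = 10 log₁₀(1.278) = 1.07 dB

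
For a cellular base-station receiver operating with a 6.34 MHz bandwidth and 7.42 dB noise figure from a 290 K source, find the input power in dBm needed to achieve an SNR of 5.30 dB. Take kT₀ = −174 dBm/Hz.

−93.3 dBm

Sensitivity = −174 + 10 log₁₀(B) + NF + SNR_min
= −174 + 68.02 + 7.42 + 5.30
= −93.26 dBm → −93.3 dBm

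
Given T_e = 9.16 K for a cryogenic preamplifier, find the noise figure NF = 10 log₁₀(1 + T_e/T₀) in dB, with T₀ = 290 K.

F = 1 + T_e/T₀ = 1 + 9.16/290 = 1.03159
NF = 10 log₁₀(1.03159) = 0.135 dB

0.135 dB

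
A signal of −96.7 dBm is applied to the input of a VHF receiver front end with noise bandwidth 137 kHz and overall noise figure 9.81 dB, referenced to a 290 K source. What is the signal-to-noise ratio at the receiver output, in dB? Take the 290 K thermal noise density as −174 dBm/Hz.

Noise floor: N = −174 + 10 log₁₀(B) + NF
10 log₁₀(1.37×10⁵) = 51.37 dB
N = −174 + 51.37 + 9.81 = −112.82 dBm
SNR = P_sig − N = −96.7 − (−112.82) = 16.12 dB → 16.1 dB

16.1 dB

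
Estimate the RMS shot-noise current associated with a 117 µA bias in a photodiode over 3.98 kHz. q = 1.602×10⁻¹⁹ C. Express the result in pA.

I_n = √(2qI·B)
2qI·B = 2 × 1.602×10⁻¹⁹ × 1.17×10⁻⁴ × 3.98×10³ = 1.49×10⁻¹⁹ A²
I_n = √(1.49×10⁻¹⁹) = 3.86×10⁻¹⁰ A = 386 pA

386 pA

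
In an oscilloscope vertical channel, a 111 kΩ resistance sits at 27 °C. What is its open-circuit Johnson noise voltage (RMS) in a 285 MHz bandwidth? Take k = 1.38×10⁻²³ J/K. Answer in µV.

T = 27 °C + 273.15 = 300.15 K
V_n = √(4kTRB)
4kTRB = 4 × 1.38×10⁻²³ × 300.15 × 1.11×10⁵ × 2.85×10⁸ = 5.24×10⁻⁷ V²
V_n = √(5.24×10⁻⁷) = 7.24×10⁻⁴ V = 724 µV

724 µV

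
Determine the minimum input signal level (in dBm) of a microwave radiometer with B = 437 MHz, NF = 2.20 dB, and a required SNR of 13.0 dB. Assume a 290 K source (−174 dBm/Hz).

Sensitivity = −174 + 10 log₁₀(B) + NF + SNR_min
= −174 + 86.4 + 2.20 + 13.0
= −72.40 dBm → −72.4 dBm

−72.4 dBm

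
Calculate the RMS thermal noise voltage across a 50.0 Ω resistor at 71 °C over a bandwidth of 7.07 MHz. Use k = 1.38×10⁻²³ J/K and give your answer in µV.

2.59 µV

T = 71 °C + 273.15 = 344.15 K
V_n = √(4kTRB)
4kTRB = 4 × 1.38×10⁻²³ × 344.15 × 5.00×10¹ × 7.07×10⁶ = 6.72×10⁻¹² V²
V_n = √(6.72×10⁻¹²) = 2.59×10⁻⁶ V = 2.59 µV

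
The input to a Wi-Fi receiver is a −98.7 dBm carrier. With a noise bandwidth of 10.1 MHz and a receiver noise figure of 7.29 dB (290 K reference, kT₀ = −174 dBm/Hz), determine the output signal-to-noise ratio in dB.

−2.0 dB

Noise floor: N = −174 + 10 log₁₀(B) + NF
10 log₁₀(1.01×10⁷) = 70.04 dB
N = −174 + 70.04 + 7.29 = −96.67 dBm
SNR = P_sig − N = −98.7 − (−96.67) = −2.03 dB → −2.0 dB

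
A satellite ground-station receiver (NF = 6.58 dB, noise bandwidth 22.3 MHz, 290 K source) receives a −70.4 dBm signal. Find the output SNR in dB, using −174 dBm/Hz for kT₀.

Noise floor: N = −174 + 10 log₁₀(B) + NF
10 log₁₀(2.23×10⁷) = 73.48 dB
N = −174 + 73.48 + 6.58 = −93.94 dBm
SNR = P_sig − N = −70.4 − (−93.94) = 23.54 dB → 23.5 dB

23.5 dB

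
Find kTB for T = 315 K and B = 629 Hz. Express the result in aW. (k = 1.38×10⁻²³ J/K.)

P_n = kTB = 1.38×10⁻²³ × 315 × 6.29×10² = 2.73×10⁻¹⁸ W = 2.73 aW

2.73 aW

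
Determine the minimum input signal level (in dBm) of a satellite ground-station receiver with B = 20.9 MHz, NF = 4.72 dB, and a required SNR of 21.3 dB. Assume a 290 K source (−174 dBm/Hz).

Sensitivity = −174 + 10 log₁₀(B) + NF + SNR_min
= −174 + 73.2 + 4.72 + 21.3
= −74.78 dBm → −74.8 dBm

−74.8 dBm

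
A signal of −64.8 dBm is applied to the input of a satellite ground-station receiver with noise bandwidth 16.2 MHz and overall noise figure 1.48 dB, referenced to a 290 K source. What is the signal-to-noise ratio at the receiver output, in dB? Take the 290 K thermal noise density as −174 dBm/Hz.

35.6 dB

Noise floor: N = −174 + 10 log₁₀(B) + NF
10 log₁₀(1.62×10⁷) = 72.1 dB
N = −174 + 72.1 + 1.48 = −100.42 dBm
SNR = P_sig − N = −64.8 − (−100.42) = 35.62 dB → 35.6 dB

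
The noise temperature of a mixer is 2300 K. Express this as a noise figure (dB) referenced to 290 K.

F = 1 + T_e/T₀ = 1 + 2300/290 = 8.93103
NF = 10 log₁₀(8.93103) = 9.51 dB

9.51 dB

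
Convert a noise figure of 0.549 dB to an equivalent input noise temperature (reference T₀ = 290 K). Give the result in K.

F = 10^(0.549/10) = 1.13475
T_e = (F − 1)·T₀ = (1.13475 − 1) × 290 = 39.1 K

39.1 K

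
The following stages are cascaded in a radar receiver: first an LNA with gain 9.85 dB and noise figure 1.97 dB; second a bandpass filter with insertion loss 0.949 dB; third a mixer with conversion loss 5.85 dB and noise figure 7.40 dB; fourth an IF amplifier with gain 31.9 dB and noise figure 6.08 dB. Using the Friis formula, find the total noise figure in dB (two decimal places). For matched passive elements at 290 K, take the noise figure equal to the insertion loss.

5.67 dB

Convert to linear (a loss of L dB is a gain of −L dB): F_i = 10^(NF_i/10), G_i = 10^(G_i,dB/10)
  Stage 1: F_1 = 10^(1.97/10) = 1.574, G_1 = 10^(9.85/10) = 9.661
  Stage 2: F_2 = 10^(0.949/10) = 1.244, G_2 = 10^(−0.949/10) = 0.8037
  Stage 3: F_3 = 10^(7.40/10) = 5.495, G_3 = 10^(−5.85/10) = 0.2600
  Stage 4: F_4 = 10^(6.08/10) = 4.055, G_4 = 10^(31.9/10) = 1549
Friis cascade:
  F = 1.574 + (1.244 − 1)/9.661 + (5.495 − 1)/7.764 + (4.055 − 1)/2.019 = 3.692
NF = 10 log₁₀(3.692) = 5.67 dB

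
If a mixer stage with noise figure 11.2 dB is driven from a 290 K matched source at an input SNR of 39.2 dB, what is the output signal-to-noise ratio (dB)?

28.0 dB

By definition F = SNR_in/SNR_out, so in dB: SNR_out = SNR_in − NF
SNR_out = 39.2 − 11.2 = 28.0 dB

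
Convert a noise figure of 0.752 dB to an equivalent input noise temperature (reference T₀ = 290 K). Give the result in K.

54.8 K

F = 10^(0.752/10) = 1.18905
T_e = (F − 1)·T₀ = (1.18905 − 1) × 290 = 54.8 K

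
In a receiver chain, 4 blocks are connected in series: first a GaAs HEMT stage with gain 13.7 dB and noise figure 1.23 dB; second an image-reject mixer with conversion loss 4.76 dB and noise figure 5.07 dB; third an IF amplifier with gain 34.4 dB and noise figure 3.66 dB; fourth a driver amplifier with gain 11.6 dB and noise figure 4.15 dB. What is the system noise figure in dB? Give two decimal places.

Convert to linear (a loss of L dB is a gain of −L dB): F_i = 10^(NF_i/10), G_i = 10^(G_i,dB/10)
  Stage 1: F_1 = 10^(1.23/10) = 1.327, G_1 = 10^(13.7/10) = 23.44
  Stage 2: F_2 = 10^(5.07/10) = 3.214, G_2 = 10^(−4.76/10) = 0.3342
  Stage 3: F_3 = 10^(3.66/10) = 2.323, G_3 = 10^(34.4/10) = 2754
  Stage 4: F_4 = 10^(4.15/10) = 2.600, G_4 = 10^(11.6/10) = 14.45
Friis cascade:
  F = 1.327 + (3.214 − 1)/23.44 + (2.323 − 1)/7.834 + (2.600 − 1)/2.158×10⁴ = 1.591
NF = 10 log₁₀(1.591) = 2.02 dB

2.02 dB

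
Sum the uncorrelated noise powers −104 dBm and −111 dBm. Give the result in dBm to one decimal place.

Convert to linear, add, convert back:
P₁ = 3.98×10⁻¹⁴ W, P₂ = 7.94×10⁻¹⁵ W
P_tot = 4.78×10⁻¹⁴ W → 10 log₁₀(P_tot / 10⁻³) = −103.2 dBm

−103.2 dBm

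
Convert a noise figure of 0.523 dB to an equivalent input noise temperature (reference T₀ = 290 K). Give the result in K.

F = 10^(0.523/10) = 1.12798
T_e = (F − 1)·T₀ = (1.12798 − 1) × 290 = 37.1 K

37.1 K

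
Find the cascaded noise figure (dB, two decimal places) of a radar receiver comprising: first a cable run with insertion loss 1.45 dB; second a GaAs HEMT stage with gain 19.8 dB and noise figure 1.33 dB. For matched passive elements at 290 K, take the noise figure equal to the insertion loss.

2.78 dB

Convert to linear (a loss of L dB is a gain of −L dB): F_i = 10^(NF_i/10), G_i = 10^(G_i,dB/10)
  Stage 1: F_1 = 10^(1.45/10) = 1.396, G_1 = 10^(−1.45/10) = 0.7161
  Stage 2: F_2 = 10^(1.33/10) = 1.358, G_2 = 10^(19.8/10) = 95.50
Friis cascade:
  F = 1.396 + (1.358 − 1)/0.7161 = 1.897
NF = 10 log₁₀(1.897) = 2.78 dB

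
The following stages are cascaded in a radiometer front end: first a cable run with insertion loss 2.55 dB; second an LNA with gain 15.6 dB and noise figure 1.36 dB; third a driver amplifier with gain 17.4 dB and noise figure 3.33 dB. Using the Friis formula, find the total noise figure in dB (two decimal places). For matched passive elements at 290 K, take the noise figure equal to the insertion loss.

Convert to linear (a loss of L dB is a gain of −L dB): F_i = 10^(NF_i/10), G_i = 10^(G_i,dB/10)
  Stage 1: F_1 = 10^(2.55/10) = 1.799, G_1 = 10^(−2.55/10) = 0.5559
  Stage 2: F_2 = 10^(1.36/10) = 1.368, G_2 = 10^(15.6/10) = 36.31
  Stage 3: F_3 = 10^(3.33/10) = 2.153, G_3 = 10^(17.4/10) = 54.95
Friis cascade:
  F = 1.799 + (1.368 − 1)/0.5559 + (2.153 − 1)/20.18 = 2.517
NF = 10 log₁₀(2.517) = 4.01 dB

4.01 dB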